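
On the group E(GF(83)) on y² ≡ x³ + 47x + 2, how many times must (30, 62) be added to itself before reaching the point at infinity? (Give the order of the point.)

3

2P: tangent at (30, 62): λ = (3·30² + 47)/(2·62) ≡ 8/41. 41⁻¹ ≡ 81 (mod 83), so λ ≡ 8·81 ≡ 67.
  x = λ² - 30 - 30 = 4489 - 60 ≡ 30; y = λ·(30 - 30) - 62 ≡ 21. → (30, 21)
3P: (30, 21) + (30, 62): same x and y₁ ≡ -y₂, so the sum is the point at infinity.
3P = the point at infinity, so the order is 3.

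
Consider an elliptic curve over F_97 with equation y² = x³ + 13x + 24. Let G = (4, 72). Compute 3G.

(72, 46)

Repeated addition: build up to 3G.
2G: tangent at (4, 72): λ = (3·4² + 13)/(2·72) ≡ 61/47. 47⁻¹ ≡ 64 (mod 97), so λ ≡ 61·64 ≡ 24.
  x = λ² - 4 - 4 = 576 - 8 ≡ 83; y = λ·(4 - 83) - 72 ≡ 69. → (83, 69)
3G: (83, 69) + (4, 72). λ = (72 - 69)/(4 - 83) ≡ 3/18 mod 97. 18⁻¹ ≡ 27 (mod 97), so λ ≡ 81.
  x = λ² - 83 - 4 = 6561 - 87 ≡ 72; y = λ·(83 - 72) - 69 ≡ 46. → (72, 46)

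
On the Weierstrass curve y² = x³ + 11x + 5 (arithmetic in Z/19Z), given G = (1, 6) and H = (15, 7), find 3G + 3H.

(2, 4)

First 3G:
Repeated addition: build up to 3G.
2G: tangent at (1, 6): λ = (3·1² + 11)/(2·6) ≡ 14/12. 12⁻¹ ≡ 8 (mod 19), so λ ≡ 14·8 ≡ 17.
  x = λ² - 1 - 1 = 289 - 2 ≡ 2; y = λ·(1 - 2) - 6 ≡ 15. → (2, 15)
3G: (2, 15) + (1, 6). λ = (6 - 15)/(1 - 2) ≡ 10/18 mod 19. 18⁻¹ ≡ 18 (mod 19), so λ ≡ 9.
  x = λ² - 2 - 1 = 81 - 3 ≡ 2; y = λ·(2 - 2) - 15 ≡ 4. → (2, 4)
3G = (2, 4).
Next 3H:
Repeated addition: build up to 3H.
2H: tangent at (15, 7): λ = (3·15² + 11)/(2·7) ≡ 2/14. 14⁻¹ ≡ 15 (mod 19) since 14·15 = 210 ≡ 1, so λ ≡ 2·15 ≡ 11.
  x = λ² - 15 - 15 = 121 - 30 ≡ 15; y = λ·(15 - 15) - 7 ≡ 12. → (15, 12)
3H: (15, 12) + (15, 7): same x and y₁ ≡ -y₂, so the sum is 𝒪.
3H = 𝒪.
Finally 3G + 3H:
(2, 4) + 𝒪 = (2, 4) (identity).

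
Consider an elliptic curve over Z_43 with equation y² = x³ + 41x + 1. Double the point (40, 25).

(17, 8)

tangent at (40, 25): λ = (3·40² + 41)/(2·25) ≡ 25/7. 7⁻¹ ≡ 37 (mod 43) since 7·37 = 259 ≡ 1, so λ ≡ 25·37 ≡ 22.
  x = λ² - 40 - 40 = 484 - 80 ≡ 17; y = λ·(40 - 17) - 25 ≡ 8. → (17, 8)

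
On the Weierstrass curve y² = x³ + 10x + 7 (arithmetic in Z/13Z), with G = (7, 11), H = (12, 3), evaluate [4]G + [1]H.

(7, 11)

First 4G:
Double-and-add on 4 = (100)₂. Start with G = (7, 11) for the leading 1-bit.
double: tangent at (7, 11): λ = (3·7² + 10)/(2·11) ≡ 1/9. 9⁻¹ ≡ 3 (mod 13), so λ ≡ 1·3 ≡ 3.
  x = λ² - 7 - 7 = 9 - 14 ≡ 8; y = λ·(7 - 8) - 11 ≡ 12. → (8, 12)
double: tangent at (8, 12): λ = (3·8² + 10)/(2·12) ≡ 7/11. 11⁻¹ ≡ 6 (mod 13), so λ ≡ 7·6 ≡ 3.
  x = λ² - 8 - 8 = 9 - 16 ≡ 6; y = λ·(8 - 6) - 12 ≡ 7. → (6, 7)
4G = (6, 7).
Finally 4G + H:
(6, 7) + (12, 3). λ = (3 - 7)/(12 - 6) ≡ 9/6 mod 13. 6⁻¹ ≡ 11 (mod 13), so λ ≡ 8.
  x = λ² - 6 - 12 = 64 - 18 ≡ 7; y = λ·(6 - 7) - 7 ≡ 11. → (7, 11)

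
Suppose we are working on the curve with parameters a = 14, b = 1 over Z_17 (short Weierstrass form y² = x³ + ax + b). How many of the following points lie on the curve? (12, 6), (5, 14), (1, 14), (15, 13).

2

(12, 6): 6² ≡ 2, rhs ≡ 10 → off.
(5, 14): 14² ≡ 9, rhs ≡ 9 → on.
(1, 14): 14² ≡ 9, rhs ≡ 16 → off.
(15, 13): 13² ≡ 16, rhs ≡ 16 → on.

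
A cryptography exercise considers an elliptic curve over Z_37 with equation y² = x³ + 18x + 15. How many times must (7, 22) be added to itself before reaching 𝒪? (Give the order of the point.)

3

2P: tangent at (7, 22): λ = (3·7² + 18)/(2·22) ≡ 17/7. 7⁻¹ ≡ 16 (mod 37) since 7·16 = 112 ≡ 1, so λ ≡ 17·16 ≡ 13.
  x = λ² - 7 - 7 = 169 - 14 ≡ 7; y = λ·(7 - 7) - 22 ≡ 15. → (7, 15)
3P: (7, 15) + (7, 22): same x and y₁ ≡ -y₂, so the sum is 𝒪.
3P = 𝒪, so the order is 3.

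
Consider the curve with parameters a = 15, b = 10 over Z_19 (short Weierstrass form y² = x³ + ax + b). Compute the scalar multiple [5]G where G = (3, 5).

(5, 18)

Double-and-add on 5 = (101)₂. Start with G = (3, 5) for the leading 1-bit.
double: tangent at (3, 5): λ = (3·3² + 15)/(2·5) ≡ 4/10. 10⁻¹ ≡ 2 (mod 19), so λ ≡ 4·2 ≡ 8.
  x = λ² - 3 - 3 = 64 - 6 ≡ 1; y = λ·(3 - 1) - 5 ≡ 11. → (1, 11)
double: tangent at (1, 11): λ = (3·1² + 15)/(2·11) ≡ 18/3. 3⁻¹ ≡ 13 (mod 19) since 3·13 = 39 ≡ 1, so λ ≡ 18·13 ≡ 6.
  x = λ² - 1 - 1 = 36 - 2 ≡ 15; y = λ·(1 - 15) - 11 ≡ 0. → (15, 0)
add G: (15, 0) + (3, 5). λ = (5 - 0)/(3 - 15) ≡ 5/7 mod 19. 7⁻¹ ≡ 11 (mod 19), so λ ≡ 17.
  x = λ² - 15 - 3 = 289 - 18 ≡ 5; y = λ·(15 - 5) - 0 ≡ 18. → (5, 18)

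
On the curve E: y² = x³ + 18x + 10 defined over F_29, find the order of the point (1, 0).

2P: (1, 0) + (1, 0): same x and y₁ ≡ -y₂, so the sum is O.
2P = O, so the order is 2.

2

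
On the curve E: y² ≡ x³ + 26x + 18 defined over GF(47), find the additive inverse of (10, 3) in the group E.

-(10, 3) = (10, -3 mod 47) = (10, 44).

(10, 44)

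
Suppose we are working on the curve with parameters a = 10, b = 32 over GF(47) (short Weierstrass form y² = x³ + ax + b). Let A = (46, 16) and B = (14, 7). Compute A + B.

(46, 16) + (14, 7). λ = (7 - 16)/(14 - 46) ≡ 38/15 mod 47. 15⁻¹ ≡ 22 (mod 47), so λ ≡ 37.
  x = λ² - 46 - 14 = 1369 - 60 ≡ 40; y = λ·(46 - 40) - 16 ≡ 18. → (40, 18)

(40, 18)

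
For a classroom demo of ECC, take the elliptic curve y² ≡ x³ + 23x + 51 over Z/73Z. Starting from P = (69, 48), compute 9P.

(62, 0)

Repeated addition: build up to 9P.
2P: tangent at (69, 48): λ = (3·69² + 23)/(2·48) ≡ 71/23. 23⁻¹ ≡ 54 (mod 73), so λ ≡ 71·54 ≡ 38.
  x = λ² - 69 - 69 = 1444 - 138 ≡ 65; y = λ·(69 - 65) - 48 ≡ 31. → (65, 31)
3P: (65, 31) + (69, 48). λ = (48 - 31)/(69 - 65) ≡ 17/4 mod 73. 4⁻¹ ≡ 55 (mod 73), so λ ≡ 59.
  x = λ² - 65 - 69 = 3481 - 134 ≡ 62; y = λ·(65 - 62) - 31 ≡ 0. → (62, 0)
4P: (62, 0) + (69, 48). λ = (48 - 0)/(69 - 62) ≡ 48/7 mod 73. 7⁻¹ ≡ 21 (mod 73), so λ ≡ 59.
  x = λ² - 62 - 69 = 3481 - 131 ≡ 65; y = λ·(62 - 65) - 0 ≡ 42. → (65, 42)
5P: (65, 42) + (69, 48). λ = (48 - 42)/(69 - 65) ≡ 6/4 mod 73. 4⁻¹ ≡ 55 (mod 73), so λ ≡ 38.
  x = λ² - 65 - 69 = 1444 - 134 ≡ 69; y = λ·(65 - 69) - 42 ≡ 25. → (69, 25)
6P: (69, 25) + (69, 48): same x and y₁ ≡ -y₂, so the sum is the point at infinity.
7P: the point at infinity + (69, 48) = (69, 48) (identity).
8P: tangent at (69, 48): λ = (3·69² + 23)/(2·48) ≡ 71/23. 23⁻¹ ≡ 54 (mod 73) since 23·54 = 1242 ≡ 1, so λ ≡ 71·54 ≡ 38.
  x = λ² - 69 - 69 = 1444 - 138 ≡ 65; y = λ·(69 - 65) - 48 ≡ 31. → (65, 31)
9P: (65, 31) + (69, 48). λ = (48 - 31)/(69 - 65) ≡ 17/4 mod 73. 4⁻¹ ≡ 55 (mod 73), so λ ≡ 59.
  x = λ² - 65 - 69 = 3481 - 134 ≡ 62; y = λ·(65 - 62) - 31 ≡ 0. → (62, 0)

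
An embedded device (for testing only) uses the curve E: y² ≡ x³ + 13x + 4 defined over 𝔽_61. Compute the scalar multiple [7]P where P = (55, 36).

(26, 17)

Repeated addition: build up to 7P.
2P: tangent at (55, 36): λ = (3·55² + 13)/(2·36) ≡ 60/11. 11⁻¹ ≡ 50 (mod 61), so λ ≡ 60·50 ≡ 11.
  x = λ² - 55 - 55 = 121 - 110 ≡ 11; y = λ·(55 - 11) - 36 ≡ 21. → (11, 21)
3P: (11, 21) + (55, 36). λ = (36 - 21)/(55 - 11) ≡ 15/44 mod 61. 44⁻¹ ≡ 43 (mod 61) since 44·43 = 1892 ≡ 1, so λ ≡ 35.
  x = λ² - 11 - 55 = 1225 - 66 ≡ 0; y = λ·(11 - 0) - 21 ≡ 59. → (0, 59)
4P: (0, 59) + (55, 36). λ = (36 - 59)/(55 - 0) ≡ 38/55 mod 61. 55⁻¹ ≡ 10 (mod 61), so λ ≡ 14.
  x = λ² - 0 - 55 = 196 - 55 ≡ 19; y = λ·(0 - 19) - 59 ≡ 41. → (19, 41)
5P: (19, 41) + (55, 36). λ = (36 - 41)/(55 - 19) ≡ 56/36 mod 61. 36⁻¹ ≡ 39 (mod 61), so λ ≡ 49.
  x = λ² - 19 - 55 = 2401 - 74 ≡ 9; y = λ·(19 - 9) - 41 ≡ 22. → (9, 22)
6P: (9, 22) + (55, 36). λ = (36 - 22)/(55 - 9) ≡ 14/46 mod 61. 46⁻¹ ≡ 4 (mod 61) since 46·4 = 184 ≡ 1, so λ ≡ 56.
  x = λ² - 9 - 55 = 3136 - 64 ≡ 22; y = λ·(9 - 22) - 22 ≡ 43. → (22, 43)
7P: (22, 43) + (55, 36). λ = (36 - 43)/(55 - 22) ≡ 54/33 mod 61. 33⁻¹ ≡ 37 (mod 61) since 33·37 = 1221 ≡ 1, so λ ≡ 46.
  x = λ² - 22 - 55 = 2116 - 77 ≡ 26; y = λ·(22 - 26) - 43 ≡ 17. → (26, 17)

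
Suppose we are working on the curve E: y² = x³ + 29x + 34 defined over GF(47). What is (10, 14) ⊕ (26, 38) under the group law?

(10, 14) + (26, 38). λ = (38 - 14)/(26 - 10) ≡ 24/16 mod 47. 16⁻¹ ≡ 3 (mod 47), so λ ≡ 25.
  x = λ² - 10 - 26 = 625 - 36 ≡ 25; y = λ·(10 - 25) - 14 ≡ 34. → (25, 34)

(25, 34)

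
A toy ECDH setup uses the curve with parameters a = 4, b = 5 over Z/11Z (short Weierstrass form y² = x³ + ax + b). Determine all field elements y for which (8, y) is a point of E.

x³ + 4x + 5 = 549 ≡ 10 (mod 11).
10 is a non-residue mod 11; no y exists.

none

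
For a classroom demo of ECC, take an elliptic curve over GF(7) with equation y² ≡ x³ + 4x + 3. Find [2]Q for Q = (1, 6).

(5, 1)

tangent at (1, 6): λ = (3·1² + 4)/(2·6) ≡ 0/5. 5⁻¹ ≡ 3 (mod 7), so λ ≡ 0·3 ≡ 0.
  x = λ² - 1 - 1 = 0 - 2 ≡ 5; y = λ·(1 - 5) - 6 ≡ 1. → (5, 1)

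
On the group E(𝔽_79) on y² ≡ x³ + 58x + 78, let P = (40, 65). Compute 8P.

(40, 65)

Repeated addition: build up to 8P.
2P: tangent at (40, 65): λ = (3·40² + 58)/(2·65) ≡ 39/51. 51⁻¹ ≡ 31 (mod 79), so λ ≡ 39·31 ≡ 24.
  x = λ² - 40 - 40 = 576 - 80 ≡ 22; y = λ·(40 - 22) - 65 ≡ 51. → (22, 51)
3P: (22, 51) + (40, 65). λ = (65 - 51)/(40 - 22) ≡ 14/18 mod 79. 18⁻¹ ≡ 22 (mod 79), so λ ≡ 71.
  x = λ² - 22 - 40 = 5041 - 62 ≡ 2; y = λ·(22 - 2) - 51 ≡ 26. → (2, 26)
4P: (2, 26) + (40, 65). λ = (65 - 26)/(40 - 2) ≡ 39/38 mod 79. 38⁻¹ ≡ 52 (mod 79), so λ ≡ 53.
  x = λ² - 2 - 40 = 2809 - 42 ≡ 2; y = λ·(2 - 2) - 26 ≡ 53. → (2, 53)
5P: (2, 53) + (40, 65). λ = (65 - 53)/(40 - 2) ≡ 12/38 mod 79. 38⁻¹ ≡ 52 (mod 79) since 38·52 = 1976 ≡ 1, so λ ≡ 71.
  x = λ² - 2 - 40 = 5041 - 42 ≡ 22; y = λ·(2 - 22) - 53 ≡ 28. → (22, 28)
6P: (22, 28) + (40, 65). λ = (65 - 28)/(40 - 22) ≡ 37/18 mod 79. 18⁻¹ ≡ 22 (mod 79) since 18·22 = 396 ≡ 1, so λ ≡ 24.
  x = λ² - 22 - 40 = 576 - 62 ≡ 40; y = λ·(22 - 40) - 28 ≡ 14. → (40, 14)
7P: (40, 14) + (40, 65): same x and y₁ ≡ -y₂, so the sum is the point at infinity.
8P: the point at infinity + (40, 65) = (40, 65) (identity).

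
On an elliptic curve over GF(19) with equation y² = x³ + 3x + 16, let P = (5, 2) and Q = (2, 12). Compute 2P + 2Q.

(5, 2)

First 2P:
Repeated addition: build up to 2P.
2P: tangent at (5, 2): λ = (3·5² + 3)/(2·2) ≡ 2/4. 4⁻¹ ≡ 5 (mod 19) since 4·5 = 20 ≡ 1, so λ ≡ 2·5 ≡ 10.
  x = λ² - 5 - 5 = 100 - 10 ≡ 14; y = λ·(5 - 14) - 2 ≡ 3. → (14, 3)
2P = (14, 3).
Next 2Q:
Repeated addition: build up to 2Q.
2Q: tangent at (2, 12): λ = (3·2² + 3)/(2·12) ≡ 15/5. 5⁻¹ ≡ 4 (mod 19), so λ ≡ 15·4 ≡ 3.
  x = λ² - 2 - 2 = 9 - 4 ≡ 5; y = λ·(2 - 5) - 12 ≡ 17. → (5, 17)
2Q = (5, 17).
Finally 2P + 2Q:
(14, 3) + (5, 17). λ = (17 - 3)/(5 - 14) ≡ 14/10 mod 19. 10⁻¹ ≡ 2 (mod 19) since 10·2 = 20 ≡ 1, so λ ≡ 9.
  x = λ² - 14 - 5 = 81 - 19 ≡ 5; y = λ·(14 - 5) - 3 ≡ 2. → (5, 2)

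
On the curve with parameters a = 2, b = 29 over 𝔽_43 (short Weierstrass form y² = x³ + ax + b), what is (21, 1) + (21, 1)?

tangent at (21, 1): λ = (3·21² + 2)/(2·1) ≡ 35/2. 2⁻¹ ≡ 22 (mod 43), so λ ≡ 35·22 ≡ 39.
  x = λ² - 21 - 21 = 1521 - 42 ≡ 17; y = λ·(21 - 17) - 1 ≡ 26. → (17, 26)

(17, 26)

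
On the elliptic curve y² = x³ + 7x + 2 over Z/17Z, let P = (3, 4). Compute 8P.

(5, 14)

Double-and-add on 8 = (1000)₂. Start with P = (3, 4) for the leading 1-bit.
double: tangent at (3, 4): λ = (3·3² + 7)/(2·4) ≡ 0/8. 8⁻¹ ≡ 15 (mod 17), so λ ≡ 0·15 ≡ 0.
  x = λ² - 3 - 3 = 0 - 6 ≡ 11; y = λ·(3 - 11) - 4 ≡ 13. → (11, 13)
double: tangent at (11, 13): λ = (3·11² + 7)/(2·13) ≡ 13/9. 9⁻¹ ≡ 2 (mod 17), so λ ≡ 13·2 ≡ 9.
  x = λ² - 11 - 11 = 81 - 22 ≡ 8; y = λ·(11 - 8) - 13 ≡ 14. → (8, 14)
double: tangent at (8, 14): λ = (3·8² + 7)/(2·14) ≡ 12/11. 11⁻¹ ≡ 14 (mod 17) since 11·14 = 154 ≡ 1, so λ ≡ 12·14 ≡ 15.
  x = λ² - 8 - 8 = 225 - 16 ≡ 5; y = λ·(8 - 5) - 14 ≡ 14. → (5, 14)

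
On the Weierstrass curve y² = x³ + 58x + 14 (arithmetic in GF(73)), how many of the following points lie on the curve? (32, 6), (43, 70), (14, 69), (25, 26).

(32, 6): 6² ≡ 36, rhs ≡ 36 → on.
(43, 70): 70² ≡ 9, rhs ≡ 36 → off.
(14, 69): 69² ≡ 16, rhs ≡ 66 → off.
(25, 26): 26² ≡ 19, rhs ≡ 7 → off.

1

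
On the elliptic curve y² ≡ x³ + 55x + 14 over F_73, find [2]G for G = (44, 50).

(40, 21)

tangent at (44, 50): λ = (3·44² + 55)/(2·50) ≡ 23/27. 27⁻¹ ≡ 46 (mod 73), so λ ≡ 23·46 ≡ 36.
  x = λ² - 44 - 44 = 1296 - 88 ≡ 40; y = λ·(44 - 40) - 50 ≡ 21. → (40, 21)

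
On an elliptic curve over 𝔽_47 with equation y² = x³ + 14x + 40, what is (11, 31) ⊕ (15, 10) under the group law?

(11, 31) + (15, 10). λ = (10 - 31)/(15 - 11) ≡ 26/4 mod 47. 4⁻¹ ≡ 12 (mod 47), so λ ≡ 30.
  x = λ² - 11 - 15 = 900 - 26 ≡ 28; y = λ·(11 - 28) - 31 ≡ 23. → (28, 23)

(28, 23)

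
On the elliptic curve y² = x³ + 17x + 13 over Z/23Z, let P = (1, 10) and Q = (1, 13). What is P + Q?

O

The two points share x = 1 and their y-coordinates satisfy 10 + 13 ≡ 0 (mod 23), so they are inverses. Their sum is O.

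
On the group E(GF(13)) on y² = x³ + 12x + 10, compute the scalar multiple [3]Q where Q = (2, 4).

(2, 9)

Repeated addition: build up to 3Q.
2Q: tangent at (2, 4): λ = (3·2² + 12)/(2·4) ≡ 11/8. 8⁻¹ ≡ 5 (mod 13), so λ ≡ 11·5 ≡ 3.
  x = λ² - 2 - 2 = 9 - 4 ≡ 5; y = λ·(2 - 5) - 4 ≡ 0. → (5, 0)
3Q: (5, 0) + (2, 4). λ = (4 - 0)/(2 - 5) ≡ 4/10 mod 13. 10⁻¹ ≡ 4 (mod 13) since 10·4 = 40 ≡ 1, so λ ≡ 3.
  x = λ² - 5 - 2 = 9 - 7 ≡ 2; y = λ·(5 - 2) - 0 ≡ 9. → (2, 9)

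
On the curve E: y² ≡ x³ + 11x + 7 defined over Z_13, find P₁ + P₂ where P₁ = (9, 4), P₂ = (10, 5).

(8, 10)

(9, 4) + (10, 5). λ = (5 - 4)/(10 - 9) ≡ 1/1 mod 13. 1⁻¹ ≡ 1 (mod 13) since 1·1 = 1 ≡ 1, so λ ≡ 1.
  x = λ² - 9 - 10 = 1 - 19 ≡ 8; y = λ·(9 - 8) - 4 ≡ 10. → (8, 10)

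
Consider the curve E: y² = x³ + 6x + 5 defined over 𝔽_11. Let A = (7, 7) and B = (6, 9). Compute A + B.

(7, 7) + (6, 9). λ = (9 - 7)/(6 - 7) ≡ 2/10 mod 11. 10⁻¹ ≡ 10 (mod 11) since 10·10 = 100 ≡ 1, so λ ≡ 9.
  x = λ² - 7 - 6 = 81 - 13 ≡ 2; y = λ·(7 - 2) - 7 ≡ 5. → (2, 5)

(2, 5)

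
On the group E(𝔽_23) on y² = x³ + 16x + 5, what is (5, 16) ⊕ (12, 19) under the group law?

(9, 2)

(5, 16) + (12, 19). λ = (19 - 16)/(12 - 5) ≡ 3/7 mod 23. 7⁻¹ ≡ 10 (mod 23) since 7·10 = 70 ≡ 1, so λ ≡ 7.
  x = λ² - 5 - 12 = 49 - 17 ≡ 9; y = λ·(5 - 9) - 16 ≡ 2. → (9, 2)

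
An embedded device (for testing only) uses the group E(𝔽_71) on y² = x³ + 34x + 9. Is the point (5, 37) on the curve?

yes

y² = 37² ≡ 20; x³ + 34x + 9 = 304 ≡ 20 (mod 71). 20 = 20.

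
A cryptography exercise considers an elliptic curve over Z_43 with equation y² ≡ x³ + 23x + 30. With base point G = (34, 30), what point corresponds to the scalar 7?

Repeated addition: build up to 7G.
2G: tangent at (34, 30): λ = (3·34² + 23)/(2·30) ≡ 8/17. 17⁻¹ ≡ 38 (mod 43), so λ ≡ 8·38 ≡ 3.
  x = λ² - 34 - 34 = 9 - 68 ≡ 27; y = λ·(34 - 27) - 30 ≡ 34. → (27, 34)
3G: (27, 34) + (34, 30). λ = (30 - 34)/(34 - 27) ≡ 39/7 mod 43. 7⁻¹ ≡ 37 (mod 43) since 7·37 = 259 ≡ 1, so λ ≡ 24.
  x = λ² - 27 - 34 = 576 - 61 ≡ 42; y = λ·(27 - 42) - 34 ≡ 36. → (42, 36)
4G: (42, 36) + (34, 30). λ = (30 - 36)/(34 - 42) ≡ 37/35 mod 43. 35⁻¹ ≡ 16 (mod 43), so λ ≡ 33.
  x = λ² - 42 - 34 = 1089 - 76 ≡ 24; y = λ·(42 - 24) - 36 ≡ 42. → (24, 42)
5G: (24, 42) + (34, 30). λ = (30 - 42)/(34 - 24) ≡ 31/10 mod 43. 10⁻¹ ≡ 13 (mod 43), so λ ≡ 16.
  x = λ² - 24 - 34 = 256 - 58 ≡ 26; y = λ·(24 - 26) - 42 ≡ 12. → (26, 12)
6G: (26, 12) + (34, 30). λ = (30 - 12)/(34 - 26) ≡ 18/8 mod 43. 8⁻¹ ≡ 27 (mod 43) since 8·27 = 216 ≡ 1, so λ ≡ 13.
  x = λ² - 26 - 34 = 169 - 60 ≡ 23; y = λ·(26 - 23) - 12 ≡ 27. → (23, 27)
7G: (23, 27) + (34, 30). λ = (30 - 27)/(34 - 23) ≡ 3/11 mod 43. 11⁻¹ ≡ 4 (mod 43) since 11·4 = 44 ≡ 1, so λ ≡ 12.
  x = λ² - 23 - 34 = 144 - 57 ≡ 1; y = λ·(23 - 1) - 27 ≡ 22. → (1, 22)

(1, 22)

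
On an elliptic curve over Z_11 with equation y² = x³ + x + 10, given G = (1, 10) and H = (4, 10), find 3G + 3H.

(4, 1)

First 3G:
Repeated addition: build up to 3G.
2G: tangent at (1, 10): λ = (3·1² + 1)/(2·10) ≡ 4/9. 9⁻¹ ≡ 5 (mod 11), so λ ≡ 4·5 ≡ 9.
  x = λ² - 1 - 1 = 81 - 2 ≡ 2; y = λ·(1 - 2) - 10 ≡ 3. → (2, 3)
3G: (2, 3) + (1, 10). λ = (10 - 3)/(1 - 2) ≡ 7/10 mod 11. 10⁻¹ ≡ 10 (mod 11), so λ ≡ 4.
  x = λ² - 2 - 1 = 16 - 3 ≡ 2; y = λ·(2 - 2) - 3 ≡ 8. → (2, 8)
3G = (2, 8).
Next 3H:
Repeated addition: build up to 3H.
2H: tangent at (4, 10): λ = (3·4² + 1)/(2·10) ≡ 5/9. 9⁻¹ ≡ 5 (mod 11), so λ ≡ 5·5 ≡ 3.
  x = λ² - 4 - 4 = 9 - 8 ≡ 1; y = λ·(4 - 1) - 10 ≡ 10. → (1, 10)
3H: (1, 10) + (4, 10). λ = (10 - 10)/(4 - 1) ≡ 0/3 mod 11. 3⁻¹ ≡ 4 (mod 11) since 3·4 = 12 ≡ 1, so λ ≡ 0.
  x = λ² - 1 - 4 = 0 - 5 ≡ 6; y = λ·(1 - 6) - 10 ≡ 1. → (6, 1)
3H = (6, 1).
Finally 3G + 3H:
(2, 8) + (6, 1). λ = (1 - 8)/(6 - 2) ≡ 4/4 mod 11. 4⁻¹ ≡ 3 (mod 11) since 4·3 = 12 ≡ 1, so λ ≡ 1.
  x = λ² - 2 - 6 = 1 - 8 ≡ 4; y = λ·(2 - 4) - 8 ≡ 1. → (4, 1)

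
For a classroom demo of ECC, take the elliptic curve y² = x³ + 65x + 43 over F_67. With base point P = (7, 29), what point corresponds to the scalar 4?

Double-and-add on 4 = (100)₂. Start with P = (7, 29) for the leading 1-bit.
double: tangent at (7, 29): λ = (3·7² + 65)/(2·29) ≡ 11/58. 58⁻¹ ≡ 52 (mod 67), so λ ≡ 11·52 ≡ 36.
  x = λ² - 7 - 7 = 1296 - 14 ≡ 9; y = λ·(7 - 9) - 29 ≡ 33. → (9, 33)
double: tangent at (9, 33): λ = (3·9² + 65)/(2·33) ≡ 40/66. 66⁻¹ ≡ 66 (mod 67), so λ ≡ 40·66 ≡ 27.
  x = λ² - 9 - 9 = 729 - 18 ≡ 41; y = λ·(9 - 41) - 33 ≡ 41. → (41, 41)

(41, 41)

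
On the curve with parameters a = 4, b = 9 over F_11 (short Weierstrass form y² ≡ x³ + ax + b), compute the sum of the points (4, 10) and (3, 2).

(2, 6)

(4, 10) + (3, 2). λ = (2 - 10)/(3 - 4) ≡ 3/10 mod 11. 10⁻¹ ≡ 10 (mod 11) since 10·10 = 100 ≡ 1, so λ ≡ 8.
  x = λ² - 4 - 3 = 64 - 7 ≡ 2; y = λ·(4 - 2) - 10 ≡ 6. → (2, 6)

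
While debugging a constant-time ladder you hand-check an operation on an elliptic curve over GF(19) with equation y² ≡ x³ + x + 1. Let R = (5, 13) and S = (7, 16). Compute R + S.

(14, 2)

(5, 13) + (7, 16). λ = (16 - 13)/(7 - 5) ≡ 3/2 mod 19. 2⁻¹ ≡ 10 (mod 19), so λ ≡ 11.
  x = λ² - 5 - 7 = 121 - 12 ≡ 14; y = λ·(5 - 14) - 13 ≡ 2. → (14, 2)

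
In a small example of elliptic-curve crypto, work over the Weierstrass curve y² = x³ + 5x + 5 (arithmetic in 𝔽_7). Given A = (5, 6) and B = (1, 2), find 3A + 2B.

First 3A:
Repeated addition: build up to 3A.
2A: tangent at (5, 6): λ = (3·5² + 5)/(2·6) ≡ 3/5. 5⁻¹ ≡ 3 (mod 7), so λ ≡ 3·3 ≡ 2.
  x = λ² - 5 - 5 = 4 - 10 ≡ 1; y = λ·(5 - 1) - 6 ≡ 2. → (1, 2)
3A: (1, 2) + (5, 6). λ = (6 - 2)/(5 - 1) ≡ 4/4 mod 7. 4⁻¹ ≡ 2 (mod 7) since 4·2 = 8 ≡ 1, so λ ≡ 1.
  x = λ² - 1 - 5 = 1 - 6 ≡ 2; y = λ·(1 - 2) - 2 ≡ 4. → (2, 4)
3A = (2, 4).
Next 2B:
Repeated addition: build up to 2B.
2B: tangent at (1, 2): λ = (3·1² + 5)/(2·2) ≡ 1/4. 4⁻¹ ≡ 2 (mod 7) since 4·2 = 8 ≡ 1, so λ ≡ 1·2 ≡ 2.
  x = λ² - 1 - 1 = 4 - 2 ≡ 2; y = λ·(1 - 2) - 2 ≡ 3. → (2, 3)
2B = (2, 3).
Finally 3A + 2B:
(2, 4) + (2, 3): same x and y₁ ≡ -y₂, so the sum is the point at infinity.

O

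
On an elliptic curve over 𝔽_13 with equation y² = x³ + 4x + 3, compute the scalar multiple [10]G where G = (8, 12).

Double-and-add on 10 = (1010)₂. Start with G = (8, 12) for the leading 1-bit.
double: tangent at (8, 12): λ = (3·8² + 4)/(2·12) ≡ 1/11. 11⁻¹ ≡ 6 (mod 13), so λ ≡ 1·6 ≡ 6.
  x = λ² - 8 - 8 = 36 - 16 ≡ 7; y = λ·(8 - 7) - 12 ≡ 7. → (7, 7)
double: tangent at (7, 7): λ = (3·7² + 4)/(2·7) ≡ 8/1. 1⁻¹ ≡ 1 (mod 13), so λ ≡ 8·1 ≡ 8.
  x = λ² - 7 - 7 = 64 - 14 ≡ 11; y = λ·(7 - 11) - 7 ≡ 0. → (11, 0)
add G: (11, 0) + (8, 12). λ = (12 - 0)/(8 - 11) ≡ 12/10 mod 13. 10⁻¹ ≡ 4 (mod 13), so λ ≡ 9.
  x = λ² - 11 - 8 = 81 - 19 ≡ 10; y = λ·(11 - 10) - 0 ≡ 9. → (10, 9)
double: tangent at (10, 9): λ = (3·10² + 4)/(2·9) ≡ 5/5. 5⁻¹ ≡ 8 (mod 13) since 5·8 = 40 ≡ 1, so λ ≡ 5·8 ≡ 1.
  x = λ² - 10 - 10 = 1 - 20 ≡ 7; y = λ·(10 - 7) - 9 ≡ 7. → (7, 7)

(7, 7)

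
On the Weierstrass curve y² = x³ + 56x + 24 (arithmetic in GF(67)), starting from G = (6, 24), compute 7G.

(33, 50)

Repeated addition: build up to 7G.
2G: tangent at (6, 24): λ = (3·6² + 56)/(2·24) ≡ 30/48. 48⁻¹ ≡ 7 (mod 67) since 48·7 = 336 ≡ 1, so λ ≡ 30·7 ≡ 9.
  x = λ² - 6 - 6 = 81 - 12 ≡ 2; y = λ·(6 - 2) - 24 ≡ 12. → (2, 12)
3G: (2, 12) + (6, 24). λ = (24 - 12)/(6 - 2) ≡ 12/4 mod 67. 4⁻¹ ≡ 17 (mod 67) since 4·17 = 68 ≡ 1, so λ ≡ 3.
  x = λ² - 2 - 6 = 9 - 8 ≡ 1; y = λ·(2 - 1) - 12 ≡ 58. → (1, 58)
4G: (1, 58) + (6, 24). λ = (24 - 58)/(6 - 1) ≡ 33/5 mod 67. 5⁻¹ ≡ 27 (mod 67) since 5·27 = 135 ≡ 1, so λ ≡ 20.
  x = λ² - 1 - 6 = 400 - 7 ≡ 58; y = λ·(1 - 58) - 58 ≡ 8. → (58, 8)
5G: (58, 8) + (6, 24). λ = (24 - 8)/(6 - 58) ≡ 16/15 mod 67. 15⁻¹ ≡ 9 (mod 67) since 15·9 = 135 ≡ 1, so λ ≡ 10.
  x = λ² - 58 - 6 = 100 - 64 ≡ 36; y = λ·(58 - 36) - 8 ≡ 11. → (36, 11)
6G: (36, 11) + (6, 24). λ = (24 - 11)/(6 - 36) ≡ 13/37 mod 67. 37⁻¹ ≡ 29 (mod 67) since 37·29 = 1073 ≡ 1, so λ ≡ 42.
  x = λ² - 36 - 6 = 1764 - 42 ≡ 47; y = λ·(36 - 47) - 11 ≡ 63. → (47, 63)
7G: (47, 63) + (6, 24). λ = (24 - 63)/(6 - 47) ≡ 28/26 mod 67. 26⁻¹ ≡ 49 (mod 67), so λ ≡ 32.
  x = λ² - 47 - 6 = 1024 - 53 ≡ 33; y = λ·(47 - 33) - 63 ≡ 50. → (33, 50)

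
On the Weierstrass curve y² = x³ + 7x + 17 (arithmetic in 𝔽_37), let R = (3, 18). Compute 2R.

tangent at (3, 18): λ = (3·3² + 7)/(2·18) ≡ 34/36. 36⁻¹ ≡ 36 (mod 37) since 36·36 = 1296 ≡ 1, so λ ≡ 34·36 ≡ 3.
  x = λ² - 3 - 3 = 9 - 6 ≡ 3; y = λ·(3 - 3) - 18 ≡ 19. → (3, 19)

(3, 19)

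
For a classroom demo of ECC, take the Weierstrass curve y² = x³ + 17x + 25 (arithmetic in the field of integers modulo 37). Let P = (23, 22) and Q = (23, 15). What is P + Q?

The two points share x = 23 and their y-coordinates satisfy 22 + 15 ≡ 0 (mod 37), so they are inverses. Their sum is 𝒪.

O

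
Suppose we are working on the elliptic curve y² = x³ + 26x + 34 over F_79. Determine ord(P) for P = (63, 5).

7

2P: tangent at (63, 5): λ = (3·63² + 26)/(2·5) ≡ 4/10. 10⁻¹ ≡ 8 (mod 79), so λ ≡ 4·8 ≡ 32.
  x = λ² - 63 - 63 = 1024 - 126 ≡ 29; y = λ·(63 - 29) - 5 ≡ 56. → (29, 56)
3P: (29, 56) + (63, 5). λ = (5 - 56)/(63 - 29) ≡ 28/34 mod 79. 34⁻¹ ≡ 7 (mod 79), so λ ≡ 38.
  x = λ² - 29 - 63 = 1444 - 92 ≡ 9; y = λ·(29 - 9) - 56 ≡ 72. → (9, 72)
4P: (9, 72) + (63, 5). λ = (5 - 72)/(63 - 9) ≡ 12/54 mod 79. 54⁻¹ ≡ 60 (mod 79), so λ ≡ 9.
  x = λ² - 9 - 63 = 81 - 72 ≡ 9; y = λ·(9 - 9) - 72 ≡ 7. → (9, 7)
5P: (9, 7) + (63, 5). λ = (5 - 7)/(63 - 9) ≡ 77/54 mod 79. 54⁻¹ ≡ 60 (mod 79) since 54·60 = 3240 ≡ 1, so λ ≡ 38.
  x = λ² - 9 - 63 = 1444 - 72 ≡ 29; y = λ·(9 - 29) - 7 ≡ 23. → (29, 23)
6P: (29, 23) + (63, 5). λ = (5 - 23)/(63 - 29) ≡ 61/34 mod 79. 34⁻¹ ≡ 7 (mod 79), so λ ≡ 32.
  x = λ² - 29 - 63 = 1024 - 92 ≡ 63; y = λ·(29 - 63) - 23 ≡ 74. → (63, 74)
7P: (63, 74) + (63, 5): same x and y₁ ≡ -y₂, so the sum is ∞.
7P = ∞, so the order is 7.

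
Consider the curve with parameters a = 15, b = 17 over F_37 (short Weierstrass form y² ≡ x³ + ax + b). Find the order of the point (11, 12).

2P: tangent at (11, 12): λ = (3·11² + 15)/(2·12) ≡ 8/24. 24⁻¹ ≡ 17 (mod 37), so λ ≡ 8·17 ≡ 25.
  x = λ² - 11 - 11 = 625 - 22 ≡ 11; y = λ·(11 - 11) - 12 ≡ 25. → (11, 25)
3P: (11, 25) + (11, 12): same x and y₁ ≡ -y₂, so the sum is O.
3P = O, so the order is 3.

3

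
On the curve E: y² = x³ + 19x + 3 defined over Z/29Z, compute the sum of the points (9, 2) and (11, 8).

(18, 0)

(9, 2) + (11, 8). λ = (8 - 2)/(11 - 9) ≡ 6/2 mod 29. 2⁻¹ ≡ 15 (mod 29), so λ ≡ 3.
  x = λ² - 9 - 11 = 9 - 20 ≡ 18; y = λ·(9 - 18) - 2 ≡ 0. → (18, 0)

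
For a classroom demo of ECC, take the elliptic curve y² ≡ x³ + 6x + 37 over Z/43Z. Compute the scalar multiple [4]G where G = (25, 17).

Repeated addition: build up to 4G.
2G: tangent at (25, 17): λ = (3·25² + 6)/(2·17) ≡ 32/34. 34⁻¹ ≡ 19 (mod 43), so λ ≡ 32·19 ≡ 6.
  x = λ² - 25 - 25 = 36 - 50 ≡ 29; y = λ·(25 - 29) - 17 ≡ 2. → (29, 2)
3G: (29, 2) + (25, 17). λ = (17 - 2)/(25 - 29) ≡ 15/39 mod 43. 39⁻¹ ≡ 32 (mod 43), so λ ≡ 7.
  x = λ² - 29 - 25 = 49 - 54 ≡ 38; y = λ·(29 - 38) - 2 ≡ 21. → (38, 21)
4G: (38, 21) + (25, 17). λ = (17 - 21)/(25 - 38) ≡ 39/30 mod 43. 30⁻¹ ≡ 33 (mod 43) since 30·33 = 990 ≡ 1, so λ ≡ 40.
  x = λ² - 38 - 25 = 1600 - 63 ≡ 32; y = λ·(38 - 32) - 21 ≡ 4. → (32, 4)

(32, 4)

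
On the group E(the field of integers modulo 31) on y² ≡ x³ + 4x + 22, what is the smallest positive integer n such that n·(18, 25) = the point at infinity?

12

2P: tangent at (18, 25): λ = (3·18² + 4)/(2·25) ≡ 15/19. 19⁻¹ ≡ 18 (mod 31) since 19·18 = 342 ≡ 1, so λ ≡ 15·18 ≡ 22.
  x = λ² - 18 - 18 = 484 - 36 ≡ 14; y = λ·(18 - 14) - 25 ≡ 1. → (14, 1)
3P: (14, 1) + (18, 25). λ = (25 - 1)/(18 - 14) ≡ 24/4 mod 31. 4⁻¹ ≡ 8 (mod 31), so λ ≡ 6.
  x = λ² - 14 - 18 = 36 - 32 ≡ 4; y = λ·(14 - 4) - 1 ≡ 28. → (4, 28)
4P: (4, 28) + (18, 25). λ = (25 - 28)/(18 - 4) ≡ 28/14 mod 31. 14⁻¹ ≡ 20 (mod 31) since 14·20 = 280 ≡ 1, so λ ≡ 2.
  x = λ² - 4 - 18 = 4 - 22 ≡ 13; y = λ·(4 - 13) - 28 ≡ 16. → (13, 16)
5P: (13, 16) + (18, 25). λ = (25 - 16)/(18 - 13) ≡ 9/5 mod 31. 5⁻¹ ≡ 25 (mod 31), so λ ≡ 8.
  x = λ² - 13 - 18 = 64 - 31 ≡ 2; y = λ·(13 - 2) - 16 ≡ 10. → (2, 10)
6P: (2, 10) + (18, 25). λ = (25 - 10)/(18 - 2) ≡ 15/16 mod 31. 16⁻¹ ≡ 2 (mod 31), so λ ≡ 30.
  x = λ² - 2 - 18 = 900 - 20 ≡ 12; y = λ·(2 - 12) - 10 ≡ 0. → (12, 0)
7P: (12, 0) + (18, 25). λ = (25 - 0)/(18 - 12) ≡ 25/6 mod 31. 6⁻¹ ≡ 26 (mod 31), so λ ≡ 30.
  x = λ² - 12 - 18 = 900 - 30 ≡ 2; y = λ·(12 - 2) - 0 ≡ 21. → (2, 21)
8P: (2, 21) + (18, 25). λ = (25 - 21)/(18 - 2) ≡ 4/16 mod 31. 16⁻¹ ≡ 2 (mod 31), so λ ≡ 8.
  x = λ² - 2 - 18 = 64 - 20 ≡ 13; y = λ·(2 - 13) - 21 ≡ 15. → (13, 15)
9P: (13, 15) + (18, 25). λ = (25 - 15)/(18 - 13) ≡ 10/5 mod 31. 5⁻¹ ≡ 25 (mod 31) since 5·25 = 125 ≡ 1, so λ ≡ 2.
  x = λ² - 13 - 18 = 4 - 31 ≡ 4; y = λ·(13 - 4) - 15 ≡ 3. → (4, 3)
10P: (4, 3) + (18, 25). λ = (25 - 3)/(18 - 4) ≡ 22/14 mod 31. 14⁻¹ ≡ 20 (mod 31), so λ ≡ 6.
  x = λ² - 4 - 18 = 36 - 22 ≡ 14; y = λ·(4 - 14) - 3 ≡ 30. → (14, 30)
11P: (14, 30) + (18, 25). λ = (25 - 30)/(18 - 14) ≡ 26/4 mod 31. 4⁻¹ ≡ 8 (mod 31) since 4·8 = 32 ≡ 1, so λ ≡ 22.
  x = λ² - 14 - 18 = 484 - 32 ≡ 18; y = λ·(14 - 18) - 30 ≡ 6. → (18, 6)
12P: (18, 6) + (18, 25): same x and y₁ ≡ -y₂, so the sum is the point at infinity.
12P = the point at infinity, so the order is 12.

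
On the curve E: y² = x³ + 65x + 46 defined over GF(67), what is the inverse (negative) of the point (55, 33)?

(55, 34)

-(55, 33) = (55, -33 mod 67) = (55, 34).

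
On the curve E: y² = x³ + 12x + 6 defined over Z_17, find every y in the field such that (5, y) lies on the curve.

2, 15

x³ + 12x + 6 = 191 ≡ 4 (mod 17).
Square roots of 4 mod 17: 2 and 15 (since 2² = 4 ≡ 4).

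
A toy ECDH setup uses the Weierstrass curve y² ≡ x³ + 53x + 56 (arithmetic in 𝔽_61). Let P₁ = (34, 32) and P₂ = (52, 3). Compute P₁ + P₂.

(34, 32) + (52, 3). λ = (3 - 32)/(52 - 34) ≡ 32/18 mod 61. 18⁻¹ ≡ 17 (mod 61), so λ ≡ 56.
  x = λ² - 34 - 52 = 3136 - 86 ≡ 0; y = λ·(34 - 0) - 32 ≡ 42. → (0, 42)

(0, 42)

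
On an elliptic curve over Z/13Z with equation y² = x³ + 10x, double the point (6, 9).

(0, 0)

tangent at (6, 9): λ = (3·6² + 10)/(2·9) ≡ 1/5. 5⁻¹ ≡ 8 (mod 13), so λ ≡ 1·8 ≡ 8.
  x = λ² - 6 - 6 = 64 - 12 ≡ 0; y = λ·(6 - 0) - 9 ≡ 0. → (0, 0)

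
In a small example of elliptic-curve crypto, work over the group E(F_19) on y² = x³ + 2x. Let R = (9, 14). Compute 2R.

(17, 11)

tangent at (9, 14): λ = (3·9² + 2)/(2·14) ≡ 17/9. 9⁻¹ ≡ 17 (mod 19) since 9·17 = 153 ≡ 1, so λ ≡ 17·17 ≡ 4.
  x = λ² - 9 - 9 = 16 - 18 ≡ 17; y = λ·(9 - 17) - 14 ≡ 11. → (17, 11)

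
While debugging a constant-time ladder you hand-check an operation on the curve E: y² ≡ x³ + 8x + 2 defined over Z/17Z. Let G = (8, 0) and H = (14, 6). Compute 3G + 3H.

(2, 3)

First 3G:
Repeated addition: build up to 3G.
2G: (8, 0) + (8, 0): same x and y₁ ≡ -y₂, so the sum is O.
3G: O + (8, 0) = (8, 0) (identity).
3G = (8, 0).
Next 3H:
Repeated addition: build up to 3H.
2H: tangent at (14, 6): λ = (3·14² + 8)/(2·6) ≡ 1/12. 12⁻¹ ≡ 10 (mod 17), so λ ≡ 1·10 ≡ 10.
  x = λ² - 14 - 14 = 100 - 28 ≡ 4; y = λ·(14 - 4) - 6 ≡ 9. → (4, 9)
3H: (4, 9) + (14, 6). λ = (6 - 9)/(14 - 4) ≡ 14/10 mod 17. 10⁻¹ ≡ 12 (mod 17), so λ ≡ 15.
  x = λ² - 4 - 14 = 225 - 18 ≡ 3; y = λ·(4 - 3) - 9 ≡ 6. → (3, 6)
3H = (3, 6).
Finally 3G + 3H:
(8, 0) + (3, 6). λ = (6 - 0)/(3 - 8) ≡ 6/12 mod 17. 12⁻¹ ≡ 10 (mod 17), so λ ≡ 9.
  x = λ² - 8 - 3 = 81 - 11 ≡ 2; y = λ·(8 - 2) - 0 ≡ 3. → (2, 3)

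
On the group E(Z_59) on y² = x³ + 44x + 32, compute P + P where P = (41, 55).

tangent at (41, 55): λ = (3·41² + 44)/(2·55) ≡ 13/51. 51⁻¹ ≡ 22 (mod 59) since 51·22 = 1122 ≡ 1, so λ ≡ 13·22 ≡ 50.
  x = λ² - 41 - 41 = 2500 - 82 ≡ 58; y = λ·(41 - 58) - 55 ≡ 39. → (58, 39)

(58, 39)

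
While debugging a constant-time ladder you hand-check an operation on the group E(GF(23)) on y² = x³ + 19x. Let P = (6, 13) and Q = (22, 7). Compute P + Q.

(7, 19)

(6, 13) + (22, 7). λ = (7 - 13)/(22 - 6) ≡ 17/16 mod 23. 16⁻¹ ≡ 13 (mod 23), so λ ≡ 14.
  x = λ² - 6 - 22 = 196 - 28 ≡ 7; y = λ·(6 - 7) - 13 ≡ 19. → (7, 19)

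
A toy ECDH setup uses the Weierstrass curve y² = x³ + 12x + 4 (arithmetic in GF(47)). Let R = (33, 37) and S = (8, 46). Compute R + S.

(42, 17)

(33, 37) + (8, 46). λ = (46 - 37)/(8 - 33) ≡ 9/22 mod 47. 22⁻¹ ≡ 15 (mod 47), so λ ≡ 41.
  x = λ² - 33 - 8 = 1681 - 41 ≡ 42; y = λ·(33 - 42) - 37 ≡ 17. → (42, 17)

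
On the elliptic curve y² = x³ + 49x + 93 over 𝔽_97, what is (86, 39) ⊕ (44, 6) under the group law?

(86, 39) + (44, 6). λ = (6 - 39)/(44 - 86) ≡ 64/55 mod 97. 55⁻¹ ≡ 30 (mod 97) since 55·30 = 1650 ≡ 1, so λ ≡ 77.
  x = λ² - 86 - 44 = 5929 - 130 ≡ 76; y = λ·(86 - 76) - 39 ≡ 52. → (76, 52)

(76, 52)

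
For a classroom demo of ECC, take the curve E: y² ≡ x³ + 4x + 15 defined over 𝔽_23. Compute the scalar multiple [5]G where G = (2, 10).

(6, 18)

Repeated addition: build up to 5G.
2G: tangent at (2, 10): λ = (3·2² + 4)/(2·10) ≡ 16/20. 20⁻¹ ≡ 15 (mod 23), so λ ≡ 16·15 ≡ 10.
  x = λ² - 2 - 2 = 100 - 4 ≡ 4; y = λ·(2 - 4) - 10 ≡ 16. → (4, 16)
3G: (4, 16) + (2, 10). λ = (10 - 16)/(2 - 4) ≡ 17/21 mod 23. 21⁻¹ ≡ 11 (mod 23), so λ ≡ 3.
  x = λ² - 4 - 2 = 9 - 6 ≡ 3; y = λ·(4 - 3) - 16 ≡ 10. → (3, 10)
4G: (3, 10) + (2, 10). λ = (10 - 10)/(2 - 3) ≡ 0/22 mod 23. 22⁻¹ ≡ 22 (mod 23) since 22·22 = 484 ≡ 1, so λ ≡ 0.
  x = λ² - 3 - 2 = 0 - 5 ≡ 18; y = λ·(3 - 18) - 10 ≡ 13. → (18, 13)
5G: (18, 13) + (2, 10). λ = (10 - 13)/(2 - 18) ≡ 20/7 mod 23. 7⁻¹ ≡ 10 (mod 23), so λ ≡ 16.
  x = λ² - 18 - 2 = 256 - 20 ≡ 6; y = λ·(18 - 6) - 13 ≡ 18. → (6, 18)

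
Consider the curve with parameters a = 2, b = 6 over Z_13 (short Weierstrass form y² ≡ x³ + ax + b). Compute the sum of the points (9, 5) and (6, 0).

(8, 1)

(9, 5) + (6, 0). λ = (0 - 5)/(6 - 9) ≡ 8/10 mod 13. 10⁻¹ ≡ 4 (mod 13), so λ ≡ 6.
  x = λ² - 9 - 6 = 36 - 15 ≡ 8; y = λ·(9 - 8) - 5 ≡ 1. → (8, 1)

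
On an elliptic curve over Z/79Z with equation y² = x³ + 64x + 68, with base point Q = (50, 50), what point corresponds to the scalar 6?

Repeated addition: build up to 6Q.
2Q: tangent at (50, 50): λ = (3·50² + 64)/(2·50) ≡ 59/21. 21⁻¹ ≡ 64 (mod 79), so λ ≡ 59·64 ≡ 63.
  x = λ² - 50 - 50 = 3969 - 100 ≡ 77; y = λ·(50 - 77) - 50 ≡ 66. → (77, 66)
3Q: (77, 66) + (50, 50). λ = (50 - 66)/(50 - 77) ≡ 63/52 mod 79. 52⁻¹ ≡ 38 (mod 79), so λ ≡ 24.
  x = λ² - 77 - 50 = 576 - 127 ≡ 54; y = λ·(77 - 54) - 66 ≡ 12. → (54, 12)
4Q: (54, 12) + (50, 50). λ = (50 - 12)/(50 - 54) ≡ 38/75 mod 79. 75⁻¹ ≡ 59 (mod 79) since 75·59 = 4425 ≡ 1, so λ ≡ 30.
  x = λ² - 54 - 50 = 900 - 104 ≡ 6; y = λ·(54 - 6) - 12 ≡ 6. → (6, 6)
5Q: (6, 6) + (50, 50). λ = (50 - 6)/(50 - 6) ≡ 44/44 mod 79. 44⁻¹ ≡ 9 (mod 79) since 44·9 = 396 ≡ 1, so λ ≡ 1.
  x = λ² - 6 - 50 = 1 - 56 ≡ 24; y = λ·(6 - 24) - 6 ≡ 55. → (24, 55)
6Q: (24, 55) + (50, 50). λ = (50 - 55)/(50 - 24) ≡ 74/26 mod 79. 26⁻¹ ≡ 76 (mod 79), so λ ≡ 15.
  x = λ² - 24 - 50 = 225 - 74 ≡ 72; y = λ·(24 - 72) - 55 ≡ 15. → (72, 15)

(72, 15)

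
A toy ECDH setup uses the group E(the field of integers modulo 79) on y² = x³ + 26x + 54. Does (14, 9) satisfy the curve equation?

y² = 9² ≡ 2; x³ + 26x + 54 = 3162 ≡ 2 (mod 79). 2 = 2.

yes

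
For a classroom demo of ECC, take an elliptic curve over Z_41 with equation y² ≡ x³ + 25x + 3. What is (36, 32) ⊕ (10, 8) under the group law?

(32, 19)

(36, 32) + (10, 8). λ = (8 - 32)/(10 - 36) ≡ 17/15 mod 41. 15⁻¹ ≡ 11 (mod 41), so λ ≡ 23.
  x = λ² - 36 - 10 = 529 - 46 ≡ 32; y = λ·(36 - 32) - 32 ≡ 19. → (32, 19)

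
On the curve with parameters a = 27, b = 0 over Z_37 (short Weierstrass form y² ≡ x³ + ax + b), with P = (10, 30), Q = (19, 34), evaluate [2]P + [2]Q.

(1, 18)

First 2P:
Repeated addition: build up to 2P.
2P: tangent at (10, 30): λ = (3·10² + 27)/(2·30) ≡ 31/23. 23⁻¹ ≡ 29 (mod 37), so λ ≡ 31·29 ≡ 11.
  x = λ² - 10 - 10 = 121 - 20 ≡ 27; y = λ·(10 - 27) - 30 ≡ 5. → (27, 5)
2P = (27, 5).
Next 2Q:
Repeated addition: build up to 2Q.
2Q: tangent at (19, 34): λ = (3·19² + 27)/(2·34) ≡ 0/31. 31⁻¹ ≡ 6 (mod 37) since 31·6 = 186 ≡ 1, so λ ≡ 0·6 ≡ 0.
  x = λ² - 19 - 19 = 0 - 38 ≡ 36; y = λ·(19 - 36) - 34 ≡ 3. → (36, 3)
2Q = (36, 3).
Finally 2P + 2Q:
(27, 5) + (36, 3). λ = (3 - 5)/(36 - 27) ≡ 35/9 mod 37. 9⁻¹ ≡ 33 (mod 37), so λ ≡ 8.
  x = λ² - 27 - 36 = 64 - 63 ≡ 1; y = λ·(27 - 1) - 5 ≡ 18. → (1, 18)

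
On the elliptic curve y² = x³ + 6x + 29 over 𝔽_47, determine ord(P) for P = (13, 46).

2P: tangent at (13, 46): λ = (3·13² + 6)/(2·46) ≡ 43/45. 45⁻¹ ≡ 23 (mod 47) since 45·23 = 1035 ≡ 1, so λ ≡ 43·23 ≡ 2.
  x = λ² - 13 - 13 = 4 - 26 ≡ 25; y = λ·(13 - 25) - 46 ≡ 24. → (25, 24)
3P: (25, 24) + (13, 46). λ = (46 - 24)/(13 - 25) ≡ 22/35 mod 47. 35⁻¹ ≡ 43 (mod 47), so λ ≡ 6.
  x = λ² - 25 - 13 = 36 - 38 ≡ 45; y = λ·(25 - 45) - 24 ≡ 44. → (45, 44)
4P: (45, 44) + (13, 46). λ = (46 - 44)/(13 - 45) ≡ 2/15 mod 47. 15⁻¹ ≡ 22 (mod 47) since 15·22 = 330 ≡ 1, so λ ≡ 44.
  x = λ² - 45 - 13 = 1936 - 58 ≡ 45; y = λ·(45 - 45) - 44 ≡ 3. → (45, 3)
5P: (45, 3) + (13, 46). λ = (46 - 3)/(13 - 45) ≡ 43/15 mod 47. 15⁻¹ ≡ 22 (mod 47), so λ ≡ 6.
  x = λ² - 45 - 13 = 36 - 58 ≡ 25; y = λ·(45 - 25) - 3 ≡ 23. → (25, 23)
6P: (25, 23) + (13, 46). λ = (46 - 23)/(13 - 25) ≡ 23/35 mod 47. 35⁻¹ ≡ 43 (mod 47), so λ ≡ 2.
  x = λ² - 25 - 13 = 4 - 38 ≡ 13; y = λ·(25 - 13) - 23 ≡ 1. → (13, 1)
7P: (13, 1) + (13, 46): same x and y₁ ≡ -y₂, so the sum is O.
7P = O, so the order is 7.

7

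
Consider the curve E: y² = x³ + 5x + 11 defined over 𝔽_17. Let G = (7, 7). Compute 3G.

Repeated addition: build up to 3G.
2G: tangent at (7, 7): λ = (3·7² + 5)/(2·7) ≡ 16/14. 14⁻¹ ≡ 11 (mod 17) since 14·11 = 154 ≡ 1, so λ ≡ 16·11 ≡ 6.
  x = λ² - 7 - 7 = 36 - 14 ≡ 5; y = λ·(7 - 5) - 7 ≡ 5. → (5, 5)
3G: (5, 5) + (7, 7). λ = (7 - 5)/(7 - 5) ≡ 2/2 mod 17. 2⁻¹ ≡ 9 (mod 17) since 2·9 = 18 ≡ 1, so λ ≡ 1.
  x = λ² - 5 - 7 = 1 - 12 ≡ 6; y = λ·(5 - 6) - 5 ≡ 11. → (6, 11)

(6, 11)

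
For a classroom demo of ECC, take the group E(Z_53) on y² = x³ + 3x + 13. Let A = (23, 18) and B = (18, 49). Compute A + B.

(25, 5)

(23, 18) + (18, 49). λ = (49 - 18)/(18 - 23) ≡ 31/48 mod 53. 48⁻¹ ≡ 21 (mod 53), so λ ≡ 15.
  x = λ² - 23 - 18 = 225 - 41 ≡ 25; y = λ·(23 - 25) - 18 ≡ 5. → (25, 5)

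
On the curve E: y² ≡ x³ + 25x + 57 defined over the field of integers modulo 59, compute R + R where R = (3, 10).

tangent at (3, 10): λ = (3·3² + 25)/(2·10) ≡ 52/20. 20⁻¹ ≡ 3 (mod 59), so λ ≡ 52·3 ≡ 38.
  x = λ² - 3 - 3 = 1444 - 6 ≡ 22; y = λ·(3 - 22) - 10 ≡ 35. → (22, 35)

(22, 35)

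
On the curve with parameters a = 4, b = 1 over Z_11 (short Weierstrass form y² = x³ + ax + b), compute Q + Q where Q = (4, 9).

tangent at (4, 9): λ = (3·4² + 4)/(2·9) ≡ 8/7. 7⁻¹ ≡ 8 (mod 11) since 7·8 = 56 ≡ 1, so λ ≡ 8·8 ≡ 9.
  x = λ² - 4 - 4 = 81 - 8 ≡ 7; y = λ·(4 - 7) - 9 ≡ 8. → (7, 8)

(7, 8)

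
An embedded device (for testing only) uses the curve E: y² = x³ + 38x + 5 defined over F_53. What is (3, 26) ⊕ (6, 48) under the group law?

(3, 26) + (6, 48). λ = (48 - 26)/(6 - 3) ≡ 22/3 mod 53. 3⁻¹ ≡ 18 (mod 53) since 3·18 = 54 ≡ 1, so λ ≡ 25.
  x = λ² - 3 - 6 = 625 - 9 ≡ 33; y = λ·(3 - 33) - 26 ≡ 19. → (33, 19)

(33, 19)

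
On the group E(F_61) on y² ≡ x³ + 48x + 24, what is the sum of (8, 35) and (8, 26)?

O

The two points share x = 8 and their y-coordinates satisfy 35 + 26 ≡ 0 (mod 61), so they are inverses. Their sum is 𝒪.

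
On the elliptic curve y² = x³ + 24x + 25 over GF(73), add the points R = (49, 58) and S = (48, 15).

(0, 5)

(49, 58) + (48, 15). λ = (15 - 58)/(48 - 49) ≡ 30/72 mod 73. 72⁻¹ ≡ 72 (mod 73), so λ ≡ 43.
  x = λ² - 49 - 48 = 1849 - 97 ≡ 0; y = λ·(49 - 0) - 58 ≡ 5. → (0, 5)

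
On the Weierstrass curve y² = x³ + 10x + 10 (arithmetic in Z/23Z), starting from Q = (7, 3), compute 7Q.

Double-and-add on 7 = (111)₂. Start with Q = (7, 3) for the leading 1-bit.
double: tangent at (7, 3): λ = (3·7² + 10)/(2·3) ≡ 19/6. 6⁻¹ ≡ 4 (mod 23) since 6·4 = 24 ≡ 1, so λ ≡ 19·4 ≡ 7.
  x = λ² - 7 - 7 = 49 - 14 ≡ 12; y = λ·(7 - 12) - 3 ≡ 8. → (12, 8)
add Q: (12, 8) + (7, 3). λ = (3 - 8)/(7 - 12) ≡ 18/18 mod 23. 18⁻¹ ≡ 9 (mod 23), so λ ≡ 1.
  x = λ² - 12 - 7 = 1 - 19 ≡ 5; y = λ·(12 - 5) - 8 ≡ 22. → (5, 22)
double: tangent at (5, 22): λ = (3·5² + 10)/(2·22) ≡ 16/21. 21⁻¹ ≡ 11 (mod 23), so λ ≡ 16·11 ≡ 15.
  x = λ² - 5 - 5 = 225 - 10 ≡ 8; y = λ·(5 - 8) - 22 ≡ 2. → (8, 2)
add Q: (8, 2) + (7, 3). λ = (3 - 2)/(7 - 8) ≡ 1/22 mod 23. 22⁻¹ ≡ 22 (mod 23), so λ ≡ 22.
  x = λ² - 8 - 7 = 484 - 15 ≡ 9; y = λ·(8 - 9) - 2 ≡ 22. → (9, 22)

(9, 22)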